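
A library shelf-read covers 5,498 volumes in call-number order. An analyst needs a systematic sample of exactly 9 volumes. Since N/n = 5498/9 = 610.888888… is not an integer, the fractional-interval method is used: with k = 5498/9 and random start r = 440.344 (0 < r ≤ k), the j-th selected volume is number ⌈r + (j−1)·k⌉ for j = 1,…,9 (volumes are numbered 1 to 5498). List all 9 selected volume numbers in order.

441, 1052, 1663, 2274, 2884, 3495, 4106, 4717, 5328

j=1: r + 0k = 440.344 → ⌈·⌉ = 441
j=2: r + 1k = 1051.232888… → ⌈·⌉ = 1052
j=3: r + 2k = 1662.121777… → ⌈·⌉ = 1663
j=4: r + 3k = 2273.010666… → ⌈·⌉ = 2274
j=5: r + 4k = 2883.899555… → ⌈·⌉ = 2884
j=6: r + 5k = 3494.788444… → ⌈·⌉ = 3495
j=7: r + 6k = 4105.677333… → ⌈·⌉ = 4106
j=8: r + 7k = 4716.566222… → ⌈·⌉ = 4717
j=9: r + 8k = 5327.455111… → ⌈·⌉ = 5328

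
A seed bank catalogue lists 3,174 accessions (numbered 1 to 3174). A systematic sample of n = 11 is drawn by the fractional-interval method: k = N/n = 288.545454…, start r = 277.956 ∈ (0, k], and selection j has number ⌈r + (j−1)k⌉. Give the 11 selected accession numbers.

j=1: r + 0k = 277.956 → ⌈·⌉ = 278
j=2: r + 1k = 566.501454… → ⌈·⌉ = 567
j=3: r + 2k = 855.046909… → ⌈·⌉ = 856
j=4: r + 3k = 1143.592363… → ⌈·⌉ = 1144
j=5: r + 4k = 1432.137818… → ⌈·⌉ = 1433
j=6: r + 5k = 1720.683272… → ⌈·⌉ = 1721
j=7: r + 6k = 2009.228727… → ⌈·⌉ = 2010
j=8: r + 7k = 2297.774181… → ⌈·⌉ = 2298
j=9: r + 8k = 2586.319636… → ⌈·⌉ = 2587
j=10: r + 9k = 2874.865090… → ⌈·⌉ = 2875
j=11: r + 10k = 3163.410545… → ⌈·⌉ = 3164

278, 567, 856, 1144, 1433, 1721, 2010, 2298, 2587, 2875, 3164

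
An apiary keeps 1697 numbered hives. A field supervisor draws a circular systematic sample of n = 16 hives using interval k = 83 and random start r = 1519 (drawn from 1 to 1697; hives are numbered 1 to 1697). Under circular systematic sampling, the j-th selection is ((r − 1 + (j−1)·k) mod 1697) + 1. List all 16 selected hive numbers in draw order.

1519, 1602, 1685, 71, 154, 237, 320, 403, 486, 569, 652, 735, 818, 901, 984, 1067

Selection 1: 1519
Selection 2: 1519 + 83 = 1602
Selection 3: 1602 + 83 = 1685
Selection 4: 1685 + 83 = 1768 → 1768 − 1697 = 71
Selection 5: 71 + 83 = 154
Selection 6: 154 + 83 = 237
Selection 7: 237 + 83 = 320
Selection 8: 320 + 83 = 403
Selection 9: 403 + 83 = 486
Selection 10: 486 + 83 = 569
Selection 11: 569 + 83 = 652
Selection 12: 652 + 83 = 735
Selection 13: 735 + 83 = 818
Selection 14: 818 + 83 = 901
Selection 15: 901 + 83 = 984
Selection 16: 984 + 83 = 1067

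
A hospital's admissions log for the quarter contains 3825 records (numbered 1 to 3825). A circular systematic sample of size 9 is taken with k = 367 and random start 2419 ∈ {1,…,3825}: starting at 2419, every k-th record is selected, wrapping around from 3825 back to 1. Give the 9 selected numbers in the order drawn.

2419, 2786, 3153, 3520, 62, 429, 796, 1163, 1530

Selection 1: 2419
Selection 2: 2419 + 367 = 2786
Selection 3: 2786 + 367 = 3153
Selection 4: 3153 + 367 = 3520
Selection 5: 3520 + 367 = 3887 → 3887 − 3825 = 62
Selection 6: 62 + 367 = 429
Selection 7: 429 + 367 = 796
Selection 8: 796 + 367 = 1163
Selection 9: 1163 + 367 = 1530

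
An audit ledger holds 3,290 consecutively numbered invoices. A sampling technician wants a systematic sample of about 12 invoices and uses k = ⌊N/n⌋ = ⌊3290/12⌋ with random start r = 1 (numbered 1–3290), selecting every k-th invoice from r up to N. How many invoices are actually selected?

k = ⌊3290/12⌋ = 274
Achieved size = ⌊(3290 − 1)/274⌋ + 1 = ⌊3289/274⌋ + 1 = 12 + 1 = 13
(last selection: 1 + 12×274 = 3289 ≤ 3290; next would be 3563 > 3290)

13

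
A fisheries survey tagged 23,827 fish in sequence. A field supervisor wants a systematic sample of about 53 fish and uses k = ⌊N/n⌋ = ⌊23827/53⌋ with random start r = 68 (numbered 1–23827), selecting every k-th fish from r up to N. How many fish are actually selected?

53

k = ⌊23827/53⌋ = 449
Achieved size = ⌊(23827 − 68)/449⌋ + 1 = ⌊23759/449⌋ + 1 = 52 + 1 = 53
(last selection: 68 + 52×449 = 23416 ≤ 23827; next would be 23865 > 23827)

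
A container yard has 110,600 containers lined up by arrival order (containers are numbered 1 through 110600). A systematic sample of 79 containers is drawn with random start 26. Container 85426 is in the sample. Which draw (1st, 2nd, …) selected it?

k = 110600/79 = 1400
position = (85426 − 26)/1400 + 1 = 85400/1400 + 1 = 61 + 1 = 62

62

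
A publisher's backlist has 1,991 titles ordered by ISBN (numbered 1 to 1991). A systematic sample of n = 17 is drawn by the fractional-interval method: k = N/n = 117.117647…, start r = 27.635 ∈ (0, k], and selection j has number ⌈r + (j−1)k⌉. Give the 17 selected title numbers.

28, 145, 262, 379, 497, 614, 731, 848, 965, 1082, 1199, 1316, 1434, 1551, 1668, 1785, 1902

j=1: r + 0k = 27.635 → ⌈·⌉ = 28
j=2: r + 1k = 144.752647… → ⌈·⌉ = 145
j=3: r + 2k = 261.870294… → ⌈·⌉ = 262
j=4: r + 3k = 378.987941… → ⌈·⌉ = 379
j=5: r + 4k = 496.105588… → ⌈·⌉ = 497
j=6: r + 5k = 613.223235… → ⌈·⌉ = 614
j=7: r + 6k = 730.340882… → ⌈·⌉ = 731
j=8: r + 7k = 847.458529… → ⌈·⌉ = 848
j=9: r + 8k = 964.576176… → ⌈·⌉ = 965
j=10: r + 9k = 1081.693823… → ⌈·⌉ = 1082
j=11: r + 10k = 1198.811470… → ⌈·⌉ = 1199
j=12: r + 11k = 1315.929117… → ⌈·⌉ = 1316
j=13: r + 12k = 1433.046764… → ⌈·⌉ = 1434
j=14: r + 13k = 1550.164411… → ⌈·⌉ = 1551
j=15: r + 14k = 1667.282058… → ⌈·⌉ = 1668
j=16: r + 15k = 1784.399705… → ⌈·⌉ = 1785
j=17: r + 16k = 1901.517352… → ⌈·⌉ = 1902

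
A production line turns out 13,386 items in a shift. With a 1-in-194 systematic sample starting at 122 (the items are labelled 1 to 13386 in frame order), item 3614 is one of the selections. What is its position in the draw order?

k = 194
position = (3614 − 122)/194 + 1 = 3492/194 + 1 = 18 + 1 = 19

19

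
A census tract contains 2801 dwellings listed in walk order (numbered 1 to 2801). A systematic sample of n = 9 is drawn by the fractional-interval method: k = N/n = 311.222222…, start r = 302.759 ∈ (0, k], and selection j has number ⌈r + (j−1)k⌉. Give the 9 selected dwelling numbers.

303, 614, 926, 1237, 1548, 1859, 2171, 2482, 2793

j=1: r + 0k = 302.759 → ⌈·⌉ = 303
j=2: r + 1k = 613.981222… → ⌈·⌉ = 614
j=3: r + 2k = 925.203444… → ⌈·⌉ = 926
j=4: r + 3k = 1236.425666… → ⌈·⌉ = 1237
j=5: r + 4k = 1547.647888… → ⌈·⌉ = 1548
j=6: r + 5k = 1858.870111… → ⌈·⌉ = 1859
j=7: r + 6k = 2170.092333… → ⌈·⌉ = 2171
j=8: r + 7k = 2481.314555… → ⌈·⌉ = 2482
j=9: r + 8k = 2792.536777… → ⌈·⌉ = 2793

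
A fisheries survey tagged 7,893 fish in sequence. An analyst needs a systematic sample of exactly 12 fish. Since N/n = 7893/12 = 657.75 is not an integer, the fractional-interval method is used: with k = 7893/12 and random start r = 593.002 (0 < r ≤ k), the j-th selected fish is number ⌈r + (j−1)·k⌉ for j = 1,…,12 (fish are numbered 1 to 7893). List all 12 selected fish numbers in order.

594, 1251, 1909, 2567, 3225, 3882, 4540, 5198, 5856, 6513, 7171, 7829

j=1: r + 0k = 593.002 → ⌈·⌉ = 594
j=2: r + 1k = 1250.752 → ⌈·⌉ = 1251
j=3: r + 2k = 1908.502 → ⌈·⌉ = 1909
j=4: r + 3k = 2566.252 → ⌈·⌉ = 2567
j=5: r + 4k = 3224.002 → ⌈·⌉ = 3225
j=6: r + 5k = 3881.752 → ⌈·⌉ = 3882
j=7: r + 6k = 4539.502 → ⌈·⌉ = 4540
j=8: r + 7k = 5197.252 → ⌈·⌉ = 5198
j=9: r + 8k = 5855.002 → ⌈·⌉ = 5856
j=10: r + 9k = 6512.752 → ⌈·⌉ = 6513
j=11: r + 10k = 7170.502 → ⌈·⌉ = 7171
j=12: r + 11k = 7828.252 → ⌈·⌉ = 7829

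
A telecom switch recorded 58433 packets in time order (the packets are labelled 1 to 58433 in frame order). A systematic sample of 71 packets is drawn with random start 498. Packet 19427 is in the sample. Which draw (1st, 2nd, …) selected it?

k = 58433/71 = 823
position = (19427 − 498)/823 + 1 = 18929/823 + 1 = 23 + 1 = 24

24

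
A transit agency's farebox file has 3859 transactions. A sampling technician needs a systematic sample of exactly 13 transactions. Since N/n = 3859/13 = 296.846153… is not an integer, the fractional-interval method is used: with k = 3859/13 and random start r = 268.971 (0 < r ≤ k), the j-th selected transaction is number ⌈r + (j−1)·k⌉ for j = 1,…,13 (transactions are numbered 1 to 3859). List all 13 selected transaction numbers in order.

j=1: r + 0k = 268.971 → ⌈·⌉ = 269
j=2: r + 1k = 565.817153… → ⌈·⌉ = 566
j=3: r + 2k = 862.663307… → ⌈·⌉ = 863
j=4: r + 3k = 1159.509461… → ⌈·⌉ = 1160
j=5: r + 4k = 1456.355615… → ⌈·⌉ = 1457
j=6: r + 5k = 1753.201769… → ⌈·⌉ = 1754
j=7: r + 6k = 2050.047923… → ⌈·⌉ = 2051
j=8: r + 7k = 2346.894076… → ⌈·⌉ = 2347
j=9: r + 8k = 2643.740230… → ⌈·⌉ = 2644
j=10: r + 9k = 2940.586384… → ⌈·⌉ = 2941
j=11: r + 10k = 3237.432538… → ⌈·⌉ = 3238
j=12: r + 11k = 3534.278692… → ⌈·⌉ = 3535
j=13: r + 12k = 3831.124846… → ⌈·⌉ = 3832

269, 566, 863, 1160, 1457, 1754, 2051, 2347, 2644, 2941, 3238, 3535, 3832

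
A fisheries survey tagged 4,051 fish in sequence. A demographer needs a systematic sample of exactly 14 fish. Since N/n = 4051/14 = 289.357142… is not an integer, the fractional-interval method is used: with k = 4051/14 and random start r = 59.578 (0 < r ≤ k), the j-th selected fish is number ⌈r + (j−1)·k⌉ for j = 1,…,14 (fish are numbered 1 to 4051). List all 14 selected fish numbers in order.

j=1: r + 0k = 59.578 → ⌈·⌉ = 60
j=2: r + 1k = 348.935142… → ⌈·⌉ = 349
j=3: r + 2k = 638.292285… → ⌈·⌉ = 639
j=4: r + 3k = 927.649428… → ⌈·⌉ = 928
j=5: r + 4k = 1217.006571… → ⌈·⌉ = 1218
j=6: r + 5k = 1506.363714… → ⌈·⌉ = 1507
j=7: r + 6k = 1795.720857… → ⌈·⌉ = 1796
j=8: r + 7k = 2085.078 → ⌈·⌉ = 2086
j=9: r + 8k = 2374.435142… → ⌈·⌉ = 2375
j=10: r + 9k = 2663.792285… → ⌈·⌉ = 2664
j=11: r + 10k = 2953.149428… → ⌈·⌉ = 2954
j=12: r + 11k = 3242.506571… → ⌈·⌉ = 3243
j=13: r + 12k = 3531.863714… → ⌈·⌉ = 3532
j=14: r + 13k = 3821.220857… → ⌈·⌉ = 3822

60, 349, 639, 928, 1218, 1507, 1796, 2086, 2375, 2664, 2954, 3243, 3532, 3822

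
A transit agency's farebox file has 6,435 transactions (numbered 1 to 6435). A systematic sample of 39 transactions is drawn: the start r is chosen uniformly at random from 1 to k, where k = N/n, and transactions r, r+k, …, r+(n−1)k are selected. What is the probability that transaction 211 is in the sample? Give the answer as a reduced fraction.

1/165

k = 6435/39 = 165.
Transaction 211 is selected iff r ≡ 211 (mod 165); exactly one such r in {1,…,165}.
Inclusion probability = 1/165.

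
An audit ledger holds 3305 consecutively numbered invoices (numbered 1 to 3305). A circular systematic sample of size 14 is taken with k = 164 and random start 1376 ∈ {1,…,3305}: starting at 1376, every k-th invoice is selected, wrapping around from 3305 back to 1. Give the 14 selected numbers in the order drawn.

1376, 1540, 1704, 1868, 2032, 2196, 2360, 2524, 2688, 2852, 3016, 3180, 39, 203

Selection 1: 1376
Selection 2: 1376 + 164 = 1540
Selection 3: 1540 + 164 = 1704
Selection 4: 1704 + 164 = 1868
Selection 5: 1868 + 164 = 2032
Selection 6: 2032 + 164 = 2196
Selection 7: 2196 + 164 = 2360
Selection 8: 2360 + 164 = 2524
Selection 9: 2524 + 164 = 2688
Selection 10: 2688 + 164 = 2852
Selection 11: 2852 + 164 = 3016
Selection 12: 3016 + 164 = 3180
Selection 13: 3180 + 164 = 3344 → 3344 − 3305 = 39
Selection 14: 39 + 164 = 203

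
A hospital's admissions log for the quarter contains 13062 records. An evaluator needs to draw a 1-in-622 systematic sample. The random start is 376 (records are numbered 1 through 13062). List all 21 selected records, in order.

record 1: 376
record 2: 376 + 622 = 998
record 3: 998 + 622 = 1620
record 4: 1620 + 622 = 2242
record 5: 2242 + 622 = 2864
record 6: 2864 + 622 = 3486
record 7: 3486 + 622 = 4108
record 8: 4108 + 622 = 4730
record 9: 4730 + 622 = 5352
record 10: 5352 + 622 = 5974
record 11: 5974 + 622 = 6596
record 12: 6596 + 622 = 7218
record 13: 7218 + 622 = 7840
record 14: 7840 + 622 = 8462
record 15: 8462 + 622 = 9084
record 16: 9084 + 622 = 9706
record 17: 9706 + 622 = 10328
record 18: 10328 + 622 = 10950
record 19: 10950 + 622 = 11572
record 20: 11572 + 622 = 12194
record 21: 12194 + 622 = 12816

376, 998, 1620, 2242, 2864, 3486, 4108, 4730, 5352, 5974, 6596, 7218, 7840, 8462, 9084, 9706, 10328, 10950, 11572, 12194, 12816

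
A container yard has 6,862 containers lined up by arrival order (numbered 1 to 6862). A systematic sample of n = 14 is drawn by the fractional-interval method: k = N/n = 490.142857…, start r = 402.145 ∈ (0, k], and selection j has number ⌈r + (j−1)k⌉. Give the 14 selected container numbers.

403, 893, 1383, 1873, 2363, 2853, 3344, 3834, 4324, 4814, 5304, 5794, 6284, 6775

j=1: r + 0k = 402.145 → ⌈·⌉ = 403
j=2: r + 1k = 892.287857… → ⌈·⌉ = 893
j=3: r + 2k = 1382.430714… → ⌈·⌉ = 1383
j=4: r + 3k = 1872.573571… → ⌈·⌉ = 1873
j=5: r + 4k = 2362.716428… → ⌈·⌉ = 2363
j=6: r + 5k = 2852.859285… → ⌈·⌉ = 2853
j=7: r + 6k = 3343.002142… → ⌈·⌉ = 3344
j=8: r + 7k = 3833.145 → ⌈·⌉ = 3834
j=9: r + 8k = 4323.287857… → ⌈·⌉ = 4324
j=10: r + 9k = 4813.430714… → ⌈·⌉ = 4814
j=11: r + 10k = 5303.573571… → ⌈·⌉ = 5304
j=12: r + 11k = 5793.716428… → ⌈·⌉ = 5794
j=13: r + 12k = 6283.859285… → ⌈·⌉ = 6284
j=14: r + 13k = 6774.002142… → ⌈·⌉ = 6775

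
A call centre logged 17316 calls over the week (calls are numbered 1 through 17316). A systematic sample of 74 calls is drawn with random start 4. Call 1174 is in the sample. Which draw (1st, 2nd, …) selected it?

k = 17316/74 = 234
position = (1174 − 4)/234 + 1 = 1170/234 + 1 = 5 + 1 = 6

6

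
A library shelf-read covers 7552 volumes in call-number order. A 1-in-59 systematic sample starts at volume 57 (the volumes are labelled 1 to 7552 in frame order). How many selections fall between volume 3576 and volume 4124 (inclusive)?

9

k = 59
First selection ≥ 3576: 57 + ⌈(3576−57)/59⌉·59 = 57 + 60×59 = 3597
Last selection ≤ 4124: 57 + ⌊(4124−57)/59⌋·59 = 57 + 68×59 = 4069
Count = 68 − 60 + 1 = 9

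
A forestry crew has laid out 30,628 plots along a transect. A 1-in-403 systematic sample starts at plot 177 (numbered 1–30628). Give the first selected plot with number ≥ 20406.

20730

k = 403
Steps past start: ⌈(20406 − 177)/403⌉ = ⌈20229/403⌉ = 51
Selected plot: 177 + 51×403 = 20730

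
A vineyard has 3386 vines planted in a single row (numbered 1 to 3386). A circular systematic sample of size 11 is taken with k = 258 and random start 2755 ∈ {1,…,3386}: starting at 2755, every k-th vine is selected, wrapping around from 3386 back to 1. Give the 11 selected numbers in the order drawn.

2755, 3013, 3271, 143, 401, 659, 917, 1175, 1433, 1691, 1949

Selection 1: 2755
Selection 2: 2755 + 258 = 3013
Selection 3: 3013 + 258 = 3271
Selection 4: 3271 + 258 = 3529 → 3529 − 3386 = 143
Selection 5: 143 + 258 = 401
Selection 6: 401 + 258 = 659
Selection 7: 659 + 258 = 917
Selection 8: 917 + 258 = 1175
Selection 9: 1175 + 258 = 1433
Selection 10: 1433 + 258 = 1691
Selection 11: 1691 + 258 = 1949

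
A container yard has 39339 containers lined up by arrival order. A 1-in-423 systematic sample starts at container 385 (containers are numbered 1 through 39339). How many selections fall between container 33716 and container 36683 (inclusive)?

7

k = 423
First selection ≥ 33716: 385 + ⌈(33716−385)/423⌉·423 = 385 + 79×423 = 33802
Last selection ≤ 36683: 385 + ⌊(36683−385)/423⌋·423 = 385 + 85×423 = 36340
Count = 85 − 79 + 1 = 7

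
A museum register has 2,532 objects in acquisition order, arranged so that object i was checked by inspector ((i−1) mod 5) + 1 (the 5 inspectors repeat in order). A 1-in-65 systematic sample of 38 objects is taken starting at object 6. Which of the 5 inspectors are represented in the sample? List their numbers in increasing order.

1

Consecutive selections differ by k = 65, so their inspector numbers differ by 65 mod 5 = 0.
gcd(65, 5) = 5, so the sample visits 5/5 = 1 distinct residues mod 5.
Start 6 is inspector 1; the inspectors hit are 1.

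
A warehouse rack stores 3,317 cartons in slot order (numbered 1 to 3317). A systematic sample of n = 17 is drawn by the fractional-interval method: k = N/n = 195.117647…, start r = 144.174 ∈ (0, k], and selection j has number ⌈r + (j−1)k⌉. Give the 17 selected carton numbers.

145, 340, 535, 730, 925, 1120, 1315, 1510, 1706, 1901, 2096, 2291, 2486, 2681, 2876, 3071, 3267

j=1: r + 0k = 144.174 → ⌈·⌉ = 145
j=2: r + 1k = 339.291647… → ⌈·⌉ = 340
j=3: r + 2k = 534.409294… → ⌈·⌉ = 535
j=4: r + 3k = 729.526941… → ⌈·⌉ = 730
j=5: r + 4k = 924.644588… → ⌈·⌉ = 925
j=6: r + 5k = 1119.762235… → ⌈·⌉ = 1120
j=7: r + 6k = 1314.879882… → ⌈·⌉ = 1315
j=8: r + 7k = 1509.997529… → ⌈·⌉ = 1510
j=9: r + 8k = 1705.115176… → ⌈·⌉ = 1706
j=10: r + 9k = 1900.232823… → ⌈·⌉ = 1901
j=11: r + 10k = 2095.350470… → ⌈·⌉ = 2096
j=12: r + 11k = 2290.468117… → ⌈·⌉ = 2291
j=13: r + 12k = 2485.585764… → ⌈·⌉ = 2486
j=14: r + 13k = 2680.703411… → ⌈·⌉ = 2681
j=15: r + 14k = 2875.821058… → ⌈·⌉ = 2876
j=16: r + 15k = 3070.938705… → ⌈·⌉ = 3071
j=17: r + 16k = 3266.056352… → ⌈·⌉ = 3267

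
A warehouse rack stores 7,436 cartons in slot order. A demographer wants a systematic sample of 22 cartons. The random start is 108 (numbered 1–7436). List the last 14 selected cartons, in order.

k = N/n = 7436/22 = 338
9th selection = 108 + 8×338 = 2812
10th: 2812 + 338 = 3150
11th: 3150 + 338 = 3488
12th: 3488 + 338 = 3826
13th: 3826 + 338 = 4164
14th: 4164 + 338 = 4502
15th: 4502 + 338 = 4840
16th: 4840 + 338 = 5178
17th: 5178 + 338 = 5516
18th: 5516 + 338 = 5854
19th: 5854 + 338 = 6192
20th: 6192 + 338 = 6530
21st: 6530 + 338 = 6868
22nd: 6868 + 338 = 7206

2812, 3150, 3488, 3826, 4164, 4502, 4840, 5178, 5516, 5854, 6192, 6530, 6868, 7206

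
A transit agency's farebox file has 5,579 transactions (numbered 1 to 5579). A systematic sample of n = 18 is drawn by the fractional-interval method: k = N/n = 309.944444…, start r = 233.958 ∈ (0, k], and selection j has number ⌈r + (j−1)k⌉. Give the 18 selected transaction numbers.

234, 544, 854, 1164, 1474, 1784, 2094, 2404, 2714, 3024, 3334, 3644, 3954, 4264, 4574, 4884, 5194, 5504

j=1: r + 0k = 233.958 → ⌈·⌉ = 234
j=2: r + 1k = 543.902444… → ⌈·⌉ = 544
j=3: r + 2k = 853.846888… → ⌈·⌉ = 854
j=4: r + 3k = 1163.791333… → ⌈·⌉ = 1164
j=5: r + 4k = 1473.735777… → ⌈·⌉ = 1474
j=6: r + 5k = 1783.680222… → ⌈·⌉ = 1784
j=7: r + 6k = 2093.624666… → ⌈·⌉ = 2094
j=8: r + 7k = 2403.569111… → ⌈·⌉ = 2404
j=9: r + 8k = 2713.513555… → ⌈·⌉ = 2714
j=10: r + 9k = 3023.458 → ⌈·⌉ = 3024
j=11: r + 10k = 3333.402444… → ⌈·⌉ = 3334
j=12: r + 11k = 3643.346888… → ⌈·⌉ = 3644
j=13: r + 12k = 3953.291333… → ⌈·⌉ = 3954
j=14: r + 13k = 4263.235777… → ⌈·⌉ = 4264
j=15: r + 14k = 4573.180222… → ⌈·⌉ = 4574
j=16: r + 15k = 4883.124666… → ⌈·⌉ = 4884
j=17: r + 16k = 5193.069111… → ⌈·⌉ = 5194
j=18: r + 17k = 5503.013555… → ⌈·⌉ = 5504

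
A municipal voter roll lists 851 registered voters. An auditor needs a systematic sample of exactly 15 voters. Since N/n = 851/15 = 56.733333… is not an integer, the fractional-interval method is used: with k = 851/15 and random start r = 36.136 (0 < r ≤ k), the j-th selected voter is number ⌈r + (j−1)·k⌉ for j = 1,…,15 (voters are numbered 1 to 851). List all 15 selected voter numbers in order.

j=1: r + 0k = 36.136 → ⌈·⌉ = 37
j=2: r + 1k = 92.869333… → ⌈·⌉ = 93
j=3: r + 2k = 149.602666… → ⌈·⌉ = 150
j=4: r + 3k = 206.336 → ⌈·⌉ = 207
j=5: r + 4k = 263.069333… → ⌈·⌉ = 264
j=6: r + 5k = 319.802666… → ⌈·⌉ = 320
j=7: r + 6k = 376.536 → ⌈·⌉ = 377
j=8: r + 7k = 433.269333… → ⌈·⌉ = 434
j=9: r + 8k = 490.002666… → ⌈·⌉ = 491
j=10: r + 9k = 546.736 → ⌈·⌉ = 547
j=11: r + 10k = 603.469333… → ⌈·⌉ = 604
j=12: r + 11k = 660.202666… → ⌈·⌉ = 661
j=13: r + 12k = 716.936 → ⌈·⌉ = 717
j=14: r + 13k = 773.669333… → ⌈·⌉ = 774
j=15: r + 14k = 830.402666… → ⌈·⌉ = 831

37, 93, 150, 207, 264, 320, 377, 434, 491, 547, 604, 661, 717, 774, 831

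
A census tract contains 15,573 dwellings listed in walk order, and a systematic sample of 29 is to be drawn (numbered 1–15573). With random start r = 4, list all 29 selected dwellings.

4, 541, 1078, 1615, 2152, 2689, 3226, 3763, 4300, 4837, 5374, 5911, 6448, 6985, 7522, 8059, 8596, 9133, 9670, 10207, 10744, 11281, 11818, 12355, 12892, 13429, 13966, 14503, 15040

k = N/n = 15573/29 = 537
dwelling 1: 4
dwelling 2: 4 + 537 = 541
dwelling 3: 541 + 537 = 1078
dwelling 4: 1078 + 537 = 1615
dwelling 5: 1615 + 537 = 2152
dwelling 6: 2152 + 537 = 2689
dwelling 7: 2689 + 537 = 3226
dwelling 8: 3226 + 537 = 3763
dwelling 9: 3763 + 537 = 4300
dwelling 10: 4300 + 537 = 4837
dwelling 11: 4837 + 537 = 5374
dwelling 12: 5374 + 537 = 5911
dwelling 13: 5911 + 537 = 6448
dwelling 14: 6448 + 537 = 6985
dwelling 15: 6985 + 537 = 7522
dwelling 16: 7522 + 537 = 8059
dwelling 17: 8059 + 537 = 8596
dwelling 18: 8596 + 537 = 9133
dwelling 19: 9133 + 537 = 9670
dwelling 20: 9670 + 537 = 10207
dwelling 21: 10207 + 537 = 10744
dwelling 22: 10744 + 537 = 11281
dwelling 23: 11281 + 537 = 11818
dwelling 24: 11818 + 537 = 12355
dwelling 25: 12355 + 537 = 12892
dwelling 26: 12892 + 537 = 13429
dwelling 27: 13429 + 537 = 13966
dwelling 28: 13966 + 537 = 14503
dwelling 29: 14503 + 537 = 15040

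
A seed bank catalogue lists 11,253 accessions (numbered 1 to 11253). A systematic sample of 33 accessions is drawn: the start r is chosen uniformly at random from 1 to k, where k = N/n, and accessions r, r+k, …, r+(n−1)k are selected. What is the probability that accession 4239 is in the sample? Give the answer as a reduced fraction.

1/341

k = 11253/33 = 341.
Accession 4239 is selected iff r ≡ 4239 (mod 341); exactly one such r in {1,…,341}.
Inclusion probability = 1/341.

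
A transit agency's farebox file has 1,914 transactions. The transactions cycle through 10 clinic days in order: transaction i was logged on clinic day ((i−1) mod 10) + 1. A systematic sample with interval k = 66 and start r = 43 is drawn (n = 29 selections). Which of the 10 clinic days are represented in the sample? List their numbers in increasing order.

Consecutive selections differ by k = 66, so their clinic day numbers differ by 66 mod 10 = 6.
gcd(66, 10) = 2, so the sample visits 10/2 = 5 distinct residues mod 10.
Start 43 is clinic day 3; the clinic days hit are 1, 3, 5, 7, 9.

1, 3, 5, 7, 9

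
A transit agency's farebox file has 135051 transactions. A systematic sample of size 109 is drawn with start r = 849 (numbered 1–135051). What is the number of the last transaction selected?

134661

k = 135051/109 = 1239
109th selection = r + (109−1)·k = 849 + 108×1239 = 849 + 133812 = 134661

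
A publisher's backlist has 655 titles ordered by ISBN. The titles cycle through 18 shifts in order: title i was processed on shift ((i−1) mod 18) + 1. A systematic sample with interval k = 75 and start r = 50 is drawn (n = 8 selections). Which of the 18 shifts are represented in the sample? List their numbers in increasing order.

Consecutive selections differ by k = 75, so their shift numbers differ by 75 mod 18 = 3.
gcd(75, 18) = 3, so the sample visits 18/3 = 6 distinct residues mod 18.
Start 50 is shift 14; the shifts hit are 2, 5, 8, 11, 14, 17.

2, 5, 8, 11, 14, 17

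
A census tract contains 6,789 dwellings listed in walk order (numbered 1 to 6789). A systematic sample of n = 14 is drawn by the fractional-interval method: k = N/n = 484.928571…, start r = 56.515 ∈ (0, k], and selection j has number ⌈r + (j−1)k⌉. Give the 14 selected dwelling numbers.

j=1: r + 0k = 56.515 → ⌈·⌉ = 57
j=2: r + 1k = 541.443571… → ⌈·⌉ = 542
j=3: r + 2k = 1026.372142… → ⌈·⌉ = 1027
j=4: r + 3k = 1511.300714… → ⌈·⌉ = 1512
j=5: r + 4k = 1996.229285… → ⌈·⌉ = 1997
j=6: r + 5k = 2481.157857… → ⌈·⌉ = 2482
j=7: r + 6k = 2966.086428… → ⌈·⌉ = 2967
j=8: r + 7k = 3451.015 → ⌈·⌉ = 3452
j=9: r + 8k = 3935.943571… → ⌈·⌉ = 3936
j=10: r + 9k = 4420.872142… → ⌈·⌉ = 4421
j=11: r + 10k = 4905.800714… → ⌈·⌉ = 4906
j=12: r + 11k = 5390.729285… → ⌈·⌉ = 5391
j=13: r + 12k = 5875.657857… → ⌈·⌉ = 5876
j=14: r + 13k = 6360.586428… → ⌈·⌉ = 6361

57, 542, 1027, 1512, 1997, 2482, 2967, 3452, 3936, 4421, 4906, 5391, 5876, 6361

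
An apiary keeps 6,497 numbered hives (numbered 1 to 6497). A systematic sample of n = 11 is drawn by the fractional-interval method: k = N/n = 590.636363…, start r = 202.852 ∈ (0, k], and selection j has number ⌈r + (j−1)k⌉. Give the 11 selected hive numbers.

203, 794, 1385, 1975, 2566, 3157, 3747, 4338, 4928, 5519, 6110

j=1: r + 0k = 202.852 → ⌈·⌉ = 203
j=2: r + 1k = 793.488363… → ⌈·⌉ = 794
j=3: r + 2k = 1384.124727… → ⌈·⌉ = 1385
j=4: r + 3k = 1974.761090… → ⌈·⌉ = 1975
j=5: r + 4k = 2565.397454… → ⌈·⌉ = 2566
j=6: r + 5k = 3156.033818… → ⌈·⌉ = 3157
j=7: r + 6k = 3746.670181… → ⌈·⌉ = 3747
j=8: r + 7k = 4337.306545… → ⌈·⌉ = 4338
j=9: r + 8k = 4927.942909… → ⌈·⌉ = 4928
j=10: r + 9k = 5518.579272… → ⌈·⌉ = 5519
j=11: r + 10k = 6109.215636… → ⌈·⌉ = 6110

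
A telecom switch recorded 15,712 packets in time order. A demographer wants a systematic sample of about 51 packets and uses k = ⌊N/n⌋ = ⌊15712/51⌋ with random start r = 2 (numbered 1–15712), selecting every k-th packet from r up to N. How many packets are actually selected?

k = ⌊15712/51⌋ = 308
Achieved size = ⌊(15712 − 2)/308⌋ + 1 = ⌊15710/308⌋ + 1 = 51 + 1 = 52
(last selection: 2 + 51×308 = 15710 ≤ 15712; next would be 16018 > 15712)

52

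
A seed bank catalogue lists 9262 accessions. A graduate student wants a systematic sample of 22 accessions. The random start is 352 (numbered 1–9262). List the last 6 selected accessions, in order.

k = N/n = 9262/22 = 421
17th selection = 352 + 16×421 = 7088
18th: 7088 + 421 = 7509
19th: 7509 + 421 = 7930
20th: 7930 + 421 = 8351
21st: 8351 + 421 = 8772
22nd: 8772 + 421 = 9193

7088, 7509, 7930, 8351, 8772, 9193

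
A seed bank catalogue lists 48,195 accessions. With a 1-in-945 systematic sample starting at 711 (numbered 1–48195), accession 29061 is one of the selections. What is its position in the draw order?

k = 945
position = (29061 − 711)/945 + 1 = 28350/945 + 1 = 30 + 1 = 31

31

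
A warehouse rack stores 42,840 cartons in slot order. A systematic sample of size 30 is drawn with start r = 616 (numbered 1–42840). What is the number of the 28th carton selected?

k = 42840/30 = 1428
28th selection = r + (28−1)·k = 616 + 27×1428 = 616 + 38556 = 39172

39172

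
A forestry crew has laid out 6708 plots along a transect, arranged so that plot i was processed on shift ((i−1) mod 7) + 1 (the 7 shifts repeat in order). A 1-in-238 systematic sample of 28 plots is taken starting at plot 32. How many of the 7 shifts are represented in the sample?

Consecutive selections differ by k = 238, so their shift numbers differ by 238 mod 7 = 0.
gcd(238, 7) = 7, so the sample visits 7/7 = 1 distinct residues mod 7.
Start 32 is shift 4; the shifts hit are 4.

1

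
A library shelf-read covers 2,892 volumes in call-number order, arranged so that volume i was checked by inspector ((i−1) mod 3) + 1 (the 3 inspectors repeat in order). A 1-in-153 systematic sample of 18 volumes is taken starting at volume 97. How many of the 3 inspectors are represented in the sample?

Consecutive selections differ by k = 153, so their inspector numbers differ by 153 mod 3 = 0.
gcd(153, 3) = 3, so the sample visits 3/3 = 1 distinct residues mod 3.
Start 97 is inspector 1; the inspectors hit are 1.

1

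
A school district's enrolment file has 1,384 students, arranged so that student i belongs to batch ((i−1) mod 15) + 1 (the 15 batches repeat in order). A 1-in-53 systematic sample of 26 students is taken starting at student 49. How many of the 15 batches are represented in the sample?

Consecutive selections differ by k = 53, so their batch numbers differ by 53 mod 15 = 8.
gcd(53, 15) = 1, so the sample visits 15/1 = 15 distinct residues mod 15.
Start 49 is batch 4; the batches hit are 1, 2, 3, 4, 5, 6, 7, 8, 9, 10, 11, 12, 13, 14, 15.

15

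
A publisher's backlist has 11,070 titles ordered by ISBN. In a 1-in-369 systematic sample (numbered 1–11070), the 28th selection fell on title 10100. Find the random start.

k = 369
r = 10100 − (28−1)×369 = 10100 − 9963 = 137

137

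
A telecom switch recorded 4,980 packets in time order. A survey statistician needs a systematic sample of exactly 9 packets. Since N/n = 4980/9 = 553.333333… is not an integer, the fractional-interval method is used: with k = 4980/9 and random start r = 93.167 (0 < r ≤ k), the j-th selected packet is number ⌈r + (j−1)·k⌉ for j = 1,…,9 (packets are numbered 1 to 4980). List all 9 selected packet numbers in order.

94, 647, 1200, 1754, 2307, 2860, 3414, 3967, 4520

j=1: r + 0k = 93.167 → ⌈·⌉ = 94
j=2: r + 1k = 646.500333… → ⌈·⌉ = 647
j=3: r + 2k = 1199.833666… → ⌈·⌉ = 1200
j=4: r + 3k = 1753.167 → ⌈·⌉ = 1754
j=5: r + 4k = 2306.500333… → ⌈·⌉ = 2307
j=6: r + 5k = 2859.833666… → ⌈·⌉ = 2860
j=7: r + 6k = 3413.167 → ⌈·⌉ = 3414
j=8: r + 7k = 3966.500333… → ⌈·⌉ = 3967
j=9: r + 8k = 4519.833666… → ⌈·⌉ = 4520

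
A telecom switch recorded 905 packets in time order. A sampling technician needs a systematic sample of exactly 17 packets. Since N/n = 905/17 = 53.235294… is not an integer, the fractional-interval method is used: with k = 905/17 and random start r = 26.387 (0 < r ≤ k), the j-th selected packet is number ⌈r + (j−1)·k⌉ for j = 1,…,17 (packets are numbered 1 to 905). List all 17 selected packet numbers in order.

j=1: r + 0k = 26.387 → ⌈·⌉ = 27
j=2: r + 1k = 79.622294… → ⌈·⌉ = 80
j=3: r + 2k = 132.857588… → ⌈·⌉ = 133
j=4: r + 3k = 186.092882… → ⌈·⌉ = 187
j=5: r + 4k = 239.328176… → ⌈·⌉ = 240
j=6: r + 5k = 292.563470… → ⌈·⌉ = 293
j=7: r + 6k = 345.798764… → ⌈·⌉ = 346
j=8: r + 7k = 399.034058… → ⌈·⌉ = 400
j=9: r + 8k = 452.269352… → ⌈·⌉ = 453
j=10: r + 9k = 505.504647… → ⌈·⌉ = 506
j=11: r + 10k = 558.739941… → ⌈·⌉ = 559
j=12: r + 11k = 611.975235… → ⌈·⌉ = 612
j=13: r + 12k = 665.210529… → ⌈·⌉ = 666
j=14: r + 13k = 718.445823… → ⌈·⌉ = 719
j=15: r + 14k = 771.681117… → ⌈·⌉ = 772
j=16: r + 15k = 824.916411… → ⌈·⌉ = 825
j=17: r + 16k = 878.151705… → ⌈·⌉ = 879

27, 80, 133, 187, 240, 293, 346, 400, 453, 506, 559, 612, 666, 719, 772, 825, 879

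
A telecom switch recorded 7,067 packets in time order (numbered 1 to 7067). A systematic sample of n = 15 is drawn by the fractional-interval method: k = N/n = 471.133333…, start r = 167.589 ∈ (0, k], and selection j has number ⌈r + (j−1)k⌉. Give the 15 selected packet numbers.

j=1: r + 0k = 167.589 → ⌈·⌉ = 168
j=2: r + 1k = 638.722333… → ⌈·⌉ = 639
j=3: r + 2k = 1109.855666… → ⌈·⌉ = 1110
j=4: r + 3k = 1580.989 → ⌈·⌉ = 1581
j=5: r + 4k = 2052.122333… → ⌈·⌉ = 2053
j=6: r + 5k = 2523.255666… → ⌈·⌉ = 2524
j=7: r + 6k = 2994.389 → ⌈·⌉ = 2995
j=8: r + 7k = 3465.522333… → ⌈·⌉ = 3466
j=9: r + 8k = 3936.655666… → ⌈·⌉ = 3937
j=10: r + 9k = 4407.789 → ⌈·⌉ = 4408
j=11: r + 10k = 4878.922333… → ⌈·⌉ = 4879
j=12: r + 11k = 5350.055666… → ⌈·⌉ = 5351
j=13: r + 12k = 5821.189 → ⌈·⌉ = 5822
j=14: r + 13k = 6292.322333… → ⌈·⌉ = 6293
j=15: r + 14k = 6763.455666… → ⌈·⌉ = 6764

168, 639, 1110, 1581, 2053, 2524, 2995, 3466, 3937, 4408, 4879, 5351, 5822, 6293, 6764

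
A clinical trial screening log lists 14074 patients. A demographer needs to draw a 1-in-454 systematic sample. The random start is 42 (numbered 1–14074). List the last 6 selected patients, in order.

26th selection = 42 + 25×454 = 11392
27th: 11392 + 454 = 11846
28th: 11846 + 454 = 12300
29th: 12300 + 454 = 12754
30th: 12754 + 454 = 13208
31st: 13208 + 454 = 13662

11392, 11846, 12300, 12754, 13208, 13662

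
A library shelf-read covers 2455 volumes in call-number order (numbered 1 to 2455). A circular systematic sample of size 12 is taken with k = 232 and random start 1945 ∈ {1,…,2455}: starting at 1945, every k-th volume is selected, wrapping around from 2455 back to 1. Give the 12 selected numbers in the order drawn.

Selection 1: 1945
Selection 2: 1945 + 232 = 2177
Selection 3: 2177 + 232 = 2409
Selection 4: 2409 + 232 = 2641 → 2641 − 2455 = 186
Selection 5: 186 + 232 = 418
Selection 6: 418 + 232 = 650
Selection 7: 650 + 232 = 882
Selection 8: 882 + 232 = 1114
Selection 9: 1114 + 232 = 1346
Selection 10: 1346 + 232 = 1578
Selection 11: 1578 + 232 = 1810
Selection 12: 1810 + 232 = 2042

1945, 2177, 2409, 186, 418, 650, 882, 1114, 1346, 1578, 1810, 2042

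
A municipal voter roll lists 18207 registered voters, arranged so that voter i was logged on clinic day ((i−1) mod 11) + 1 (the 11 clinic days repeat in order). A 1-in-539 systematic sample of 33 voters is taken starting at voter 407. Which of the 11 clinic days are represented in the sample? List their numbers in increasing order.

Consecutive selections differ by k = 539, so their clinic day numbers differ by 539 mod 11 = 0.
gcd(539, 11) = 11, so the sample visits 11/11 = 1 distinct residues mod 11.
Start 407 is clinic day 11; the clinic days hit are 11.

11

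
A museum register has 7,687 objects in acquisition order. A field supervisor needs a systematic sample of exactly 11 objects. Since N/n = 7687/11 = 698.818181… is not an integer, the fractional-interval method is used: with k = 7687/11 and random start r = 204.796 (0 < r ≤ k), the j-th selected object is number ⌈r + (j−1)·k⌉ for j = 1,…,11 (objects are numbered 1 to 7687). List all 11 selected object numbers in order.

205, 904, 1603, 2302, 3001, 3699, 4398, 5097, 5796, 6495, 7193

j=1: r + 0k = 204.796 → ⌈·⌉ = 205
j=2: r + 1k = 903.614181… → ⌈·⌉ = 904
j=3: r + 2k = 1602.432363… → ⌈·⌉ = 1603
j=4: r + 3k = 2301.250545… → ⌈·⌉ = 2302
j=5: r + 4k = 3000.068727… → ⌈·⌉ = 3001
j=6: r + 5k = 3698.886909… → ⌈·⌉ = 3699
j=7: r + 6k = 4397.705090… → ⌈·⌉ = 4398
j=8: r + 7k = 5096.523272… → ⌈·⌉ = 5097
j=9: r + 8k = 5795.341454… → ⌈·⌉ = 5796
j=10: r + 9k = 6494.159636… → ⌈·⌉ = 6495
j=11: r + 10k = 7192.977818… → ⌈·⌉ = 7193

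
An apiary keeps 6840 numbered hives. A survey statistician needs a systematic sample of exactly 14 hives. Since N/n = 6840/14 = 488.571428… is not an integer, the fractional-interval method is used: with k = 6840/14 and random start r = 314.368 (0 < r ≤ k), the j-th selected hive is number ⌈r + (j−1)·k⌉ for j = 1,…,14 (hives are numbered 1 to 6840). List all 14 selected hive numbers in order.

j=1: r + 0k = 314.368 → ⌈·⌉ = 315
j=2: r + 1k = 802.939428… → ⌈·⌉ = 803
j=3: r + 2k = 1291.510857… → ⌈·⌉ = 1292
j=4: r + 3k = 1780.082285… → ⌈·⌉ = 1781
j=5: r + 4k = 2268.653714… → ⌈·⌉ = 2269
j=6: r + 5k = 2757.225142… → ⌈·⌉ = 2758
j=7: r + 6k = 3245.796571… → ⌈·⌉ = 3246
j=8: r + 7k = 3734.368 → ⌈·⌉ = 3735
j=9: r + 8k = 4222.939428… → ⌈·⌉ = 4223
j=10: r + 9k = 4711.510857… → ⌈·⌉ = 4712
j=11: r + 10k = 5200.082285… → ⌈·⌉ = 5201
j=12: r + 11k = 5688.653714… → ⌈·⌉ = 5689
j=13: r + 12k = 6177.225142… → ⌈·⌉ = 6178
j=14: r + 13k = 6665.796571… → ⌈·⌉ = 6666

315, 803, 1292, 1781, 2269, 2758, 3246, 3735, 4223, 4712, 5201, 5689, 6178, 6666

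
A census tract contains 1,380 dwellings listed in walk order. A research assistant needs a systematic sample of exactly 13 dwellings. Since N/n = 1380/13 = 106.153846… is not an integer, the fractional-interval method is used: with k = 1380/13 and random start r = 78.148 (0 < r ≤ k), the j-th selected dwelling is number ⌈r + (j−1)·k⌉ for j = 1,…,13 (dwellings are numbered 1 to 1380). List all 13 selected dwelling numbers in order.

79, 185, 291, 397, 503, 609, 716, 822, 928, 1034, 1140, 1246, 1352

j=1: r + 0k = 78.148 → ⌈·⌉ = 79
j=2: r + 1k = 184.301846… → ⌈·⌉ = 185
j=3: r + 2k = 290.455692… → ⌈·⌉ = 291
j=4: r + 3k = 396.609538… → ⌈·⌉ = 397
j=5: r + 4k = 502.763384… → ⌈·⌉ = 503
j=6: r + 5k = 608.917230… → ⌈·⌉ = 609
j=7: r + 6k = 715.071076… → ⌈·⌉ = 716
j=8: r + 7k = 821.224923… → ⌈·⌉ = 822
j=9: r + 8k = 927.378769… → ⌈·⌉ = 928
j=10: r + 9k = 1033.532615… → ⌈·⌉ = 1034
j=11: r + 10k = 1139.686461… → ⌈·⌉ = 1140
j=12: r + 11k = 1245.840307… → ⌈·⌉ = 1246
j=13: r + 12k = 1351.994153… → ⌈·⌉ = 1352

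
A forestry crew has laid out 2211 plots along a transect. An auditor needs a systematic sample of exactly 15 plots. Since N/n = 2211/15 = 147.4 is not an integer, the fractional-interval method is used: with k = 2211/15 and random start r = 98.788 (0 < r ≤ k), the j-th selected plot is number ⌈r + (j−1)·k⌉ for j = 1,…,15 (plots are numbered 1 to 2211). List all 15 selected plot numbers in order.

j=1: r + 0k = 98.788 → ⌈·⌉ = 99
j=2: r + 1k = 246.188 → ⌈·⌉ = 247
j=3: r + 2k = 393.588 → ⌈·⌉ = 394
j=4: r + 3k = 540.988 → ⌈·⌉ = 541
j=5: r + 4k = 688.388 → ⌈·⌉ = 689
j=6: r + 5k = 835.788 → ⌈·⌉ = 836
j=7: r + 6k = 983.188 → ⌈·⌉ = 984
j=8: r + 7k = 1130.588 → ⌈·⌉ = 1131
j=9: r + 8k = 1277.988 → ⌈·⌉ = 1278
j=10: r + 9k = 1425.388 → ⌈·⌉ = 1426
j=11: r + 10k = 1572.788 → ⌈·⌉ = 1573
j=12: r + 11k = 1720.188 → ⌈·⌉ = 1721
j=13: r + 12k = 1867.588 → ⌈·⌉ = 1868
j=14: r + 13k = 2014.988 → ⌈·⌉ = 2015
j=15: r + 14k = 2162.388 → ⌈·⌉ = 2163

99, 247, 394, 541, 689, 836, 984, 1131, 1278, 1426, 1573, 1721, 1868, 2015, 2163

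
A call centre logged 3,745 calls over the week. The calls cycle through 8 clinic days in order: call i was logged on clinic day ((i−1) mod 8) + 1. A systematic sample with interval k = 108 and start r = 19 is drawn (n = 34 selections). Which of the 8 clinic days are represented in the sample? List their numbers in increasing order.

3, 7

Consecutive selections differ by k = 108, so their clinic day numbers differ by 108 mod 8 = 4.
gcd(108, 8) = 4, so the sample visits 8/4 = 2 distinct residues mod 8.
Start 19 is clinic day 3; the clinic days hit are 3, 7.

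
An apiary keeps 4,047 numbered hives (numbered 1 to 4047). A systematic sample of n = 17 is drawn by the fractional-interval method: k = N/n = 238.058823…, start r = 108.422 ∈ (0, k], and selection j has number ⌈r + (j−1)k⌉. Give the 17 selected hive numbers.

109, 347, 585, 823, 1061, 1299, 1537, 1775, 2013, 2251, 2490, 2728, 2966, 3204, 3442, 3680, 3918

j=1: r + 0k = 108.422 → ⌈·⌉ = 109
j=2: r + 1k = 346.480823… → ⌈·⌉ = 347
j=3: r + 2k = 584.539647… → ⌈·⌉ = 585
j=4: r + 3k = 822.598470… → ⌈·⌉ = 823
j=5: r + 4k = 1060.657294… → ⌈·⌉ = 1061
j=6: r + 5k = 1298.716117… → ⌈·⌉ = 1299
j=7: r + 6k = 1536.774941… → ⌈·⌉ = 1537
j=8: r + 7k = 1774.833764… → ⌈·⌉ = 1775
j=9: r + 8k = 2012.892588… → ⌈·⌉ = 2013
j=10: r + 9k = 2250.951411… → ⌈·⌉ = 2251
j=11: r + 10k = 2489.010235… → ⌈·⌉ = 2490
j=12: r + 11k = 2727.069058… → ⌈·⌉ = 2728
j=13: r + 12k = 2965.127882… → ⌈·⌉ = 2966
j=14: r + 13k = 3203.186705… → ⌈·⌉ = 3204
j=15: r + 14k = 3441.245529… → ⌈·⌉ = 3442
j=16: r + 15k = 3679.304352… → ⌈·⌉ = 3680
j=17: r + 16k = 3917.363176… → ⌈·⌉ = 3918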